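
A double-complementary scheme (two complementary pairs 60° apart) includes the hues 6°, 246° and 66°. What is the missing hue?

A rectangular tetradic uses two complementary pairs 60° apart: offsets 0°, 60°, 180°, 240°.
Among {6°, 66°, 246°}, 66° and 246° are a 180° pair.
The remaining hue 6° needs its own complement: 6 + 180 = 186°

186°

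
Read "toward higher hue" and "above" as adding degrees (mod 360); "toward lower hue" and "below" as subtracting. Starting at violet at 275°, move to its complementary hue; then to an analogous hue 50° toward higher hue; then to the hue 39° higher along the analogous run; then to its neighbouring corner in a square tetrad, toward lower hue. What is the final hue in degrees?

complement +180°: 275 + 180 = 455 → 455 − 360 = 95°
analog 50° ↑ +50°: 95 + 50 = 145°
analog 39° ↑ +39°: 145 + 39 = 184°
square ↓ −90°: 184 − 90 = 94°

94°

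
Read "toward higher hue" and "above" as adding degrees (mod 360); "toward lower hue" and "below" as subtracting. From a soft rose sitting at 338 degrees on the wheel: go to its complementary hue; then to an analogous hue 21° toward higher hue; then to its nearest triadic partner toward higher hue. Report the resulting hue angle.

complement +180°: 338 + 180 = 518 → 518 − 360 = 158°
analog 21° ↑ +21°: 158 + 21 = 179°
triadic ↑ +120°: 179 + 120 = 299°

299°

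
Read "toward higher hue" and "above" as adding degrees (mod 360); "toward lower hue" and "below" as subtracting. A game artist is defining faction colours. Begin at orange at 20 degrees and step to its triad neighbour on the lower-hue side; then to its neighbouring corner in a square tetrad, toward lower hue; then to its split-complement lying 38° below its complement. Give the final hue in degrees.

312°

−120° (triadic ↓): 20 − 120 = -100 → -100 + 360 = 260°
−90° (square ↓): 260 − 90 = 170°
+142° (split-comp 38° ↓): 170 + 142 = 312°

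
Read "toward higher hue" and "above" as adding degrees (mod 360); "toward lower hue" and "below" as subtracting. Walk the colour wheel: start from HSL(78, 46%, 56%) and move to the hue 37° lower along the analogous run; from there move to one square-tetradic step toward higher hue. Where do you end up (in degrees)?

analog 37° ↓ −37°: 78 − 37 = 41°
square ↑ +90°: 41 + 90 = 131°

131°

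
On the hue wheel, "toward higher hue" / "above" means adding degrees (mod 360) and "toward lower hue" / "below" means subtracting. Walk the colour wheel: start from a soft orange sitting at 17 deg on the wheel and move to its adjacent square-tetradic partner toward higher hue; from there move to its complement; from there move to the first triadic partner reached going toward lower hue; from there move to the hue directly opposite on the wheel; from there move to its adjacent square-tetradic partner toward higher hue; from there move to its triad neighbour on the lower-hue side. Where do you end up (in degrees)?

17 + 90 = 107°   (square ↑)
107 + 180 = 287°   (complement)
287 − 120 = 167°   (triadic ↓)
167 + 180 = 347°   (complement)
347 + 90 = 437 → 437 − 360 = 77°   (square ↑)
77 − 120 = -43 → -43 + 360 = 317°   (triadic ↓)

317°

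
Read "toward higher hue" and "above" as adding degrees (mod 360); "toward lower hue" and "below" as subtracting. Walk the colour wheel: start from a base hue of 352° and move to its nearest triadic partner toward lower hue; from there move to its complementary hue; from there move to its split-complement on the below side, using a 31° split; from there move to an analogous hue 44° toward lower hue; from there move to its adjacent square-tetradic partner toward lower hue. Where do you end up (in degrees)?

67°

triadic ↓ −120°: 352 − 120 = 232°
complement +180°: 232 + 180 = 412 → 412 − 360 = 52°
split-comp 31° ↓ +149°: 52 + 149 = 201°
analog 44° ↓ −44°: 201 − 44 = 157°
square ↓ −90°: 157 − 90 = 67°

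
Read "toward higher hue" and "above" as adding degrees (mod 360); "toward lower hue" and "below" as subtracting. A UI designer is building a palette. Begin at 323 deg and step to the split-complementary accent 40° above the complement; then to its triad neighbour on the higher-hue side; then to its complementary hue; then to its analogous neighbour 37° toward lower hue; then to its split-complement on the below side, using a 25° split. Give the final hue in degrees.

241°

+220° (split-comp 40° ↑): 323 + 220 = 543 → 543 − 360 = 183°
+120° (triadic ↑): 183 + 120 = 303°
+180° (complement): 303 + 180 = 483 → 483 − 360 = 123°
−37° (analog 37° ↓): 123 − 37 = 86°
+155° (split-comp 25° ↓): 86 + 155 = 241°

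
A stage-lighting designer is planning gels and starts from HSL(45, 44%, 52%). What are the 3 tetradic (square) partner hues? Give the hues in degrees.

A square tetradic scheme places four hues every 90°.
45 + 90 = 135°
45 + 180 = 225°
45 + 270 = 315°

135°, 225°, 315°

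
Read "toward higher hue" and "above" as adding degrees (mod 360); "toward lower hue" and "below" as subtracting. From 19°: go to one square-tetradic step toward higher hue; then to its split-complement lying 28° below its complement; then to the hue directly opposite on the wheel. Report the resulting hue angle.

81°

19 + 90 = 109°   (square ↑)
109 + 152 = 261°   (split-comp 28° ↓)
261 + 180 = 441 → 441 − 360 = 81°   (complement)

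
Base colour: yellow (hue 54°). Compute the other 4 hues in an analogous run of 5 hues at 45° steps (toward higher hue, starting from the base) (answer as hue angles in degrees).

99°, 144°, 189° and 234°

Analogous hues sit every 45° along the wheel.
54 + 45 = 99°
54 + 90 = 144°
54 + 135 = 189°
54 + 180 = 234°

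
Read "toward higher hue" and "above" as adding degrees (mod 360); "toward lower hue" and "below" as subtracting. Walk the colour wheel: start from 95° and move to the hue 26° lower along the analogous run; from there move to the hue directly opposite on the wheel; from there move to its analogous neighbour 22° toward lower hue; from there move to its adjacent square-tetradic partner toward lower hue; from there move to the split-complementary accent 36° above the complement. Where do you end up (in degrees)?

analog 26° ↓ −26°: 95 − 26 = 69°
complement +180°: 69 + 180 = 249°
analog 22° ↓ −22°: 249 − 22 = 227°
square ↓ −90°: 227 − 90 = 137°
split-comp 36° ↑ +216°: 137 + 216 = 353°

353°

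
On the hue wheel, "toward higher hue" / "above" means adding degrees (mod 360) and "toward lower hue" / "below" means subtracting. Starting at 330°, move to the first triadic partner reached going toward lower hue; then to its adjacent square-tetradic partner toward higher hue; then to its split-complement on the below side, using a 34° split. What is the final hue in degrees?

−120° (triadic ↓): 330 − 120 = 210°
+90° (square ↑): 210 + 90 = 300°
+146° (split-comp 34° ↓): 300 + 146 = 446 → 446 − 360 = 86°

86°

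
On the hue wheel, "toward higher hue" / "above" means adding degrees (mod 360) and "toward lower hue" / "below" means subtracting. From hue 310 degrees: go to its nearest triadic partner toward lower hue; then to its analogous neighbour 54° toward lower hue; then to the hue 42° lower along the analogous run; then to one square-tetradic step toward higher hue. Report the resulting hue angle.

184°

triadic ↓ −120°: 310 − 120 = 190°
analog 54° ↓ −54°: 190 − 54 = 136°
analog 42° ↓ −42°: 136 − 42 = 94°
square ↑ +90°: 94 + 90 = 184°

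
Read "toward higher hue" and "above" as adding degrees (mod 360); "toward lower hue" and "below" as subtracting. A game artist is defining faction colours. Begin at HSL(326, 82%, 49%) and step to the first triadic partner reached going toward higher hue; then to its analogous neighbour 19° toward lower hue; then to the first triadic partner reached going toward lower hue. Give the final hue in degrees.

326 + 120 = 446 → 446 − 360 = 86°   (triadic ↑)
86 − 19 = 67°   (analog 19° ↓)
67 − 120 = -53 → -53 + 360 = 307°   (triadic ↓)

307°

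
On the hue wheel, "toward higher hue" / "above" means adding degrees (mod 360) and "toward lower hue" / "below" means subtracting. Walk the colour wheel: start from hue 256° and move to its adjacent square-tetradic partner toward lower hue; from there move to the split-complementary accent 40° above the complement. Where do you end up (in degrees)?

26°

−90° (square ↓): 256 − 90 = 166°
+220° (split-comp 40° ↑): 166 + 220 = 386 → 386 − 360 = 26°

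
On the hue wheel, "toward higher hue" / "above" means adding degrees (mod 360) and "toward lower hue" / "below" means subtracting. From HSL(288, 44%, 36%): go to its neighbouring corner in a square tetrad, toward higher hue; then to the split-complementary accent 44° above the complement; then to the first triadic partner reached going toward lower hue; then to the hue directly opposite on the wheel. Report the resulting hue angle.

302°

288 + 90 = 378 → 378 − 360 = 18°   (square ↑)
18 + 224 = 242°   (split-comp 44° ↑)
242 − 120 = 122°   (triadic ↓)
122 + 180 = 302°   (complement)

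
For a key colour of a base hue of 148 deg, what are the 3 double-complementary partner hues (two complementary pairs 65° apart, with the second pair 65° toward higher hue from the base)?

213°, 328°, 33°

A rectangular tetradic uses two complementary pairs 65° apart: offsets 0°, 65°, 180°, 245°.
148 + 65 = 213°
148 + 180 = 328°
148 + 245 = 393 → 393 − 360 = 33°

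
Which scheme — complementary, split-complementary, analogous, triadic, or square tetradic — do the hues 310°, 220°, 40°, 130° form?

Sort the hues: 40°, 130°, 220°, 310°.
Successive gaps around the wheel: 90°, 90°, 90°, 90°.
Four hues every 90° form a square tetradic scheme.

square tetradic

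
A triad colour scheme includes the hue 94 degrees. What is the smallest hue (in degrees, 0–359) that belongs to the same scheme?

A triad places three hues 120° apart.
The full set through 94° is {94°, 214°, 334°}.

94°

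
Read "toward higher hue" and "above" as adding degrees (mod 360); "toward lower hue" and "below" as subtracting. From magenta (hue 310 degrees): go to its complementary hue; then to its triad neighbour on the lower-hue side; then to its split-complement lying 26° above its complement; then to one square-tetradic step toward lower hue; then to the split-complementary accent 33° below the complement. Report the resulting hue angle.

+180° (complement): 310 + 180 = 490 → 490 − 360 = 130°
−120° (triadic ↓): 130 − 120 = 10°
+206° (split-comp 26° ↑): 10 + 206 = 216°
−90° (square ↓): 216 − 90 = 126°
+147° (split-comp 33° ↓): 126 + 147 = 273°

273°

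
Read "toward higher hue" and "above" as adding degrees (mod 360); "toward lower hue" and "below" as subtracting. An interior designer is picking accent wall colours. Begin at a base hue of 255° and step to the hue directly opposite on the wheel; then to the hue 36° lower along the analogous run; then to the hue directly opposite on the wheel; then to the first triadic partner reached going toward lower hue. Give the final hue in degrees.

complement +180°: 255 + 180 = 435 → 435 − 360 = 75°
analog 36° ↓ −36°: 75 − 36 = 39°
complement +180°: 39 + 180 = 219°
triadic ↓ −120°: 219 − 120 = 99°

99°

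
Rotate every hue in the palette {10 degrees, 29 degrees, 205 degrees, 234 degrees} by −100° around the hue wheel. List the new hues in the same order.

270°, 289°, 105°, 134°

10 − 100 = -90 → -90 + 360 = 270°
29 − 100 = -71 → -71 + 360 = 289°
205 − 100 = 105°
234 − 100 = 134°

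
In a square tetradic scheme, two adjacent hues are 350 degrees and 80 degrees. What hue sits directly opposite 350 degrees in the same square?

A square tetradic scheme places four hues 90° apart; opposite corners are 180° apart.
350 + 180 = 530 → 530 − 360 = 170°

170°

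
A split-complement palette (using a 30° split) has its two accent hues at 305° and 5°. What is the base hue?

The accents sit 30° either side of the complement, so the complement is their short-arc midpoint on the wheel.
Short-arc midpoint of 305° and 5°: 335°.
Base is 180° from the complement: 335 − 180 = 155°

155°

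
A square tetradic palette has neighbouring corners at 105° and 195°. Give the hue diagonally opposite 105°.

285°

A square tetradic scheme places four hues 90° apart; opposite corners are 180° apart.
105 + 180 = 285°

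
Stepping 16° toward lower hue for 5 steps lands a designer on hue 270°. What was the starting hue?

350°

5 steps of 16° (toward lower hue) give a net shift of −80°.
Start = end − shift: 270 + 80 = 350°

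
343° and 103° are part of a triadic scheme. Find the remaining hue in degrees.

223°

A triad places three hues 120° apart.
The full set through 103° is {103°, 223°, 343°}.
Given {103°, 343°}, the missing hue is 223°.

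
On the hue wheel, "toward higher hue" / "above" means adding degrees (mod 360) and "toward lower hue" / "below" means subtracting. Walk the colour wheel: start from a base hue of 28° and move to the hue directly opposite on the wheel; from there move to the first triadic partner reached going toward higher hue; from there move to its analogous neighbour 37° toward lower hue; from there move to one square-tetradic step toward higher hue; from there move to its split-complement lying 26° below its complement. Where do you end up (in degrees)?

175°

+180° (complement): 28 + 180 = 208°
+120° (triadic ↑): 208 + 120 = 328°
−37° (analog 37° ↓): 328 − 37 = 291°
+90° (square ↑): 291 + 90 = 381 → 381 − 360 = 21°
+154° (split-comp 26° ↓): 21 + 154 = 175°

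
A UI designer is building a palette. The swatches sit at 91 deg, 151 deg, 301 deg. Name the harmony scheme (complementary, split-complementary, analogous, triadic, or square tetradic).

Sort the hues: 91°, 151°, 301°.
Successive gaps around the wheel: 60°, 150°, 150°.
Two 150° gaps and one 60° gap — a base hue opposite a pair of accents 30° either side of its complement — is the split-complementary pattern.

split-complementary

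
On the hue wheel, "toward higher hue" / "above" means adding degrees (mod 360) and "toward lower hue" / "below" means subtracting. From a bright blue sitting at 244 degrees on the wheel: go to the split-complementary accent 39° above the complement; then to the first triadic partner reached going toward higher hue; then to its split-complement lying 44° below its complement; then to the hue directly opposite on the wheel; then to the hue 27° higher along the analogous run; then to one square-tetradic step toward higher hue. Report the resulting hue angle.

+219° (split-comp 39° ↑): 244 + 219 = 463 → 463 − 360 = 103°
+120° (triadic ↑): 103 + 120 = 223°
+136° (split-comp 44° ↓): 223 + 136 = 359°
+180° (complement): 359 + 180 = 539 → 539 − 360 = 179°
+27° (analog 27° ↑): 179 + 27 = 206°
+90° (square ↑): 206 + 90 = 296°

296°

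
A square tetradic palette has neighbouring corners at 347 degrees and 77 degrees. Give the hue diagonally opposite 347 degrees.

A square tetradic scheme places four hues 90° apart; opposite corners are 180° apart.
347 + 180 = 527 → 527 − 360 = 167°

167°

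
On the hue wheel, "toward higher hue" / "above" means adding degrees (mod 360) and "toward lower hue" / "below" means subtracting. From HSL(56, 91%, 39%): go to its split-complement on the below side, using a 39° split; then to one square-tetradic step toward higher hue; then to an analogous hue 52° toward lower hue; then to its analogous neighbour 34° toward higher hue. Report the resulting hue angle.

56 + 141 = 197°   (split-comp 39° ↓)
197 + 90 = 287°   (square ↑)
287 − 52 = 235°   (analog 52° ↓)
235 + 34 = 269°   (analog 34° ↑)

269°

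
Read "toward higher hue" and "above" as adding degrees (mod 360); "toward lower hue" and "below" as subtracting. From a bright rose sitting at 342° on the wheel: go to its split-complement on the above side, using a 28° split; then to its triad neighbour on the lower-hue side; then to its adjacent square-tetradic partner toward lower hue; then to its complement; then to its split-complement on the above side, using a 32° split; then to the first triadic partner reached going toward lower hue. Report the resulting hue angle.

252°

342 + 208 = 550 → 550 − 360 = 190°   (split-comp 28° ↑)
190 − 120 = 70°   (triadic ↓)
70 − 90 = -20 → -20 + 360 = 340°   (square ↓)
340 + 180 = 520 → 520 − 360 = 160°   (complement)
160 + 212 = 372 → 372 − 360 = 12°   (split-comp 32° ↑)
12 − 120 = -108 → -108 + 360 = 252°   (triadic ↓)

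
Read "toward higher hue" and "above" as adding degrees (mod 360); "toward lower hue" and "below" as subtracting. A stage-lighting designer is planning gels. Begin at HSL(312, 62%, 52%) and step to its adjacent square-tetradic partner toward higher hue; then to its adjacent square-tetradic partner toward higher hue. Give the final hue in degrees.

132°

312 + 90 = 402 → 402 − 360 = 42°   (square ↑)
42 + 90 = 132°   (square ↑)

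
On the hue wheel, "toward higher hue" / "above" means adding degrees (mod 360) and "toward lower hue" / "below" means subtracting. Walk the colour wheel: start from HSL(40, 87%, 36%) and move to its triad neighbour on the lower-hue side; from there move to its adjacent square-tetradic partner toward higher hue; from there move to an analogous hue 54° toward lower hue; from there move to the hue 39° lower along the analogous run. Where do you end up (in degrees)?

277°

−120° (triadic ↓): 40 − 120 = -80 → -80 + 360 = 280°
+90° (square ↑): 280 + 90 = 370 → 370 − 360 = 10°
−54° (analog 54° ↓): 10 − 54 = -44 → -44 + 360 = 316°
−39° (analog 39° ↓): 316 − 39 = 277°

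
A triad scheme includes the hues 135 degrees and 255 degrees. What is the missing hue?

A triad places three hues 120° apart.
The full set through 135° is {15°, 135°, 255°}.
Given {135°, 255°}, the missing hue is 15°.

15°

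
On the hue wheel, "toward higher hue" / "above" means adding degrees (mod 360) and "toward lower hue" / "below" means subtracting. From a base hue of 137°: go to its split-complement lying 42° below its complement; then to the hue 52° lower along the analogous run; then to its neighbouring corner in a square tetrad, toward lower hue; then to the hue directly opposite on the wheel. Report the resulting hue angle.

313°

split-comp 42° ↓ +138°: 137 + 138 = 275°
analog 52° ↓ −52°: 275 − 52 = 223°
square ↓ −90°: 223 − 90 = 133°
complement +180°: 133 + 180 = 313°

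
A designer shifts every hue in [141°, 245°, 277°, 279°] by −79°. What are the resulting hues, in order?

62°, 166°, 198°, 200°

141 − 79 = 62°
245 − 79 = 166°
277 − 79 = 198°
279 − 79 = 200°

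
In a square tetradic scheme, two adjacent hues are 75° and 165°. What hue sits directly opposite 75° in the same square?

255°

A square tetradic scheme places four hues 90° apart; opposite corners are 180° apart.
75 + 180 = 255°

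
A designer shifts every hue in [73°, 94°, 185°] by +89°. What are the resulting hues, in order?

162°, 183°, 274°

73 + 89 = 162°
94 + 89 = 183°
185 + 89 = 274°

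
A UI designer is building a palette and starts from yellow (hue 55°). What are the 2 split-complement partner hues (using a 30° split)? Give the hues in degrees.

Split-complementary hues sit 30° either side of the complement.
Complement of 55°: 55 + 180 = 235°
235 − 30 = 205°
235 + 30 = 265°

205° and 265°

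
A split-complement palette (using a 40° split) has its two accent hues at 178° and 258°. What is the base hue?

38°

The accents sit 40° either side of the complement, so the complement is their short-arc midpoint on the wheel.
Short-arc midpoint of 178° and 258°: 218°.
Base is 180° from the complement: 218 − 180 = 38°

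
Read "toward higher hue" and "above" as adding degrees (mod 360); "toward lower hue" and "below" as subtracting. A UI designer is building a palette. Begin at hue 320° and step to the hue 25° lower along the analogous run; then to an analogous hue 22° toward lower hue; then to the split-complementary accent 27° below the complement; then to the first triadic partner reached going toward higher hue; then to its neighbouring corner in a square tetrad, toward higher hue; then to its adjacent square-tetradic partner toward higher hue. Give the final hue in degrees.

6°

−25° (analog 25° ↓): 320 − 25 = 295°
−22° (analog 22° ↓): 295 − 22 = 273°
+153° (split-comp 27° ↓): 273 + 153 = 426 → 426 − 360 = 66°
+120° (triadic ↑): 66 + 120 = 186°
+90° (square ↑): 186 + 90 = 276°
+90° (square ↑): 276 + 90 = 366 → 366 − 360 = 6°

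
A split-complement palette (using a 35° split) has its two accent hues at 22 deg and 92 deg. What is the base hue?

The accents sit 35° either side of the complement, so the complement is their short-arc midpoint on the wheel.
Short-arc midpoint of 22° and 92°: 57°.
Base is 180° from the complement: 57 − 180 = -123 → -123 + 360 = 237°

237°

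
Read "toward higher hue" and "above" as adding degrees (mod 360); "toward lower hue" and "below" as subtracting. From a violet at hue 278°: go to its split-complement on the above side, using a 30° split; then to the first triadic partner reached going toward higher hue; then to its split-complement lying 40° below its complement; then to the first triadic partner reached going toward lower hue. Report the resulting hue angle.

268°

split-comp 30° ↑ +210°: 278 + 210 = 488 → 488 − 360 = 128°
triadic ↑ +120°: 128 + 120 = 248°
split-comp 40° ↓ +140°: 248 + 140 = 388 → 388 − 360 = 28°
triadic ↓ −120°: 28 − 120 = -92 → -92 + 360 = 268°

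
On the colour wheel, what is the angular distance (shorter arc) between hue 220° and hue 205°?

|220 − 205| = 15.
15 ≤ 180, so the shorter arc is 15°.

15°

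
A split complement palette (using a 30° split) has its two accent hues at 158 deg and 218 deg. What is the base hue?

The accents sit 30° either side of the complement, so the complement is their short-arc midpoint on the wheel.
Short-arc midpoint of 158° and 218°: 188°.
Base is 180° from the complement: 188 − 180 = 8°

8°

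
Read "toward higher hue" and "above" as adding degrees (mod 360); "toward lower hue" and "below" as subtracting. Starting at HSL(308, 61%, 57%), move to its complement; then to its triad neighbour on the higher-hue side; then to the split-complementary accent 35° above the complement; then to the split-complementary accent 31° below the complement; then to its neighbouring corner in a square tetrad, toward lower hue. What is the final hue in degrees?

162°

308 + 180 = 488 → 488 − 360 = 128°   (complement)
128 + 120 = 248°   (triadic ↑)
248 + 215 = 463 → 463 − 360 = 103°   (split-comp 35° ↑)
103 + 149 = 252°   (split-comp 31° ↓)
252 − 90 = 162°   (square ↓)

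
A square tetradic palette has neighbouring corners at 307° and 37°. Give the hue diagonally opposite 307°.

127°

A square tetradic scheme places four hues 90° apart; opposite corners are 180° apart.
307 + 180 = 487 → 487 − 360 = 127°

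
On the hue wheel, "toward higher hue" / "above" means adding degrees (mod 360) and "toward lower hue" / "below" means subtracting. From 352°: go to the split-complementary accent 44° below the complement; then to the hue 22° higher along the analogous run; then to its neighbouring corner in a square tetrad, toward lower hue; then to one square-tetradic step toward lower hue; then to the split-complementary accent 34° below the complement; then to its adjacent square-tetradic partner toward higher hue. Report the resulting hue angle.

206°

352 + 136 = 488 → 488 − 360 = 128°   (split-comp 44° ↓)
128 + 22 = 150°   (analog 22° ↑)
150 − 90 = 60°   (square ↓)
60 − 90 = -30 → -30 + 360 = 330°   (square ↓)
330 + 146 = 476 → 476 − 360 = 116°   (split-comp 34° ↓)
116 + 90 = 206°   (square ↑)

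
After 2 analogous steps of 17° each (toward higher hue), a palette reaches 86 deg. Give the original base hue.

52°

2 steps of 17° (toward higher hue) give a net shift of +34°.
Start = end − shift: 86 − 34 = 52°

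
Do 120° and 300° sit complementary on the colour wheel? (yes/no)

Angular distance: |120 − 300| = 180 = 180°.
Complementary requires 180°.

yes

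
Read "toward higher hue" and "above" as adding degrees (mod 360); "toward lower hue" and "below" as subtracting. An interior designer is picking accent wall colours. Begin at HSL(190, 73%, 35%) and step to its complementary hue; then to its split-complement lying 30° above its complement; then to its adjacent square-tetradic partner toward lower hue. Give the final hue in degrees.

190 + 180 = 370 → 370 − 360 = 10°   (complement)
10 + 210 = 220°   (split-comp 30° ↑)
220 − 90 = 130°   (square ↓)

130°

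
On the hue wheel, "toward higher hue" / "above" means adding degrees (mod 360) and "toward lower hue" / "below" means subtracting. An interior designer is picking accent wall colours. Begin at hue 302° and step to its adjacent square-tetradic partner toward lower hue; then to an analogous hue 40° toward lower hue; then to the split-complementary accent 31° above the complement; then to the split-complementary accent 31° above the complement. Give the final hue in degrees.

302 − 90 = 212°   (square ↓)
212 − 40 = 172°   (analog 40° ↓)
172 + 211 = 383 → 383 − 360 = 23°   (split-comp 31° ↑)
23 + 211 = 234°   (split-comp 31° ↑)

234°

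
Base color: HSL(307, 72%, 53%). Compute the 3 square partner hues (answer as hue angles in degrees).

37°, 127° and 217°

A square tetradic scheme places four hues every 90°.
307 + 90 = 397 → 397 − 360 = 37°
307 + 180 = 487 → 487 − 360 = 127°
307 + 270 = 577 → 577 − 360 = 217°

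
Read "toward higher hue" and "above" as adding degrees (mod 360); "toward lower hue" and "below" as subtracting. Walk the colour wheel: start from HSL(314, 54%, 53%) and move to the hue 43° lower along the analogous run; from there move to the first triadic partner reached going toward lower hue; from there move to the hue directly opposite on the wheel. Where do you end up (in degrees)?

331°

314 − 43 = 271°   (analog 43° ↓)
271 − 120 = 151°   (triadic ↓)
151 + 180 = 331°   (complement)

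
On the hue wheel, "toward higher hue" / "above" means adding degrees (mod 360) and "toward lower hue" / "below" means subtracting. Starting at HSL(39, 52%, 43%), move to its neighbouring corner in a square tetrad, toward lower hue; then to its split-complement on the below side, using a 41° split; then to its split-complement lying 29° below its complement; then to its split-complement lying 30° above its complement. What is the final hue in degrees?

−90° (square ↓): 39 − 90 = -51 → -51 + 360 = 309°
+139° (split-comp 41° ↓): 309 + 139 = 448 → 448 − 360 = 88°
+151° (split-comp 29° ↓): 88 + 151 = 239°
+210° (split-comp 30° ↑): 239 + 210 = 449 → 449 − 360 = 89°

89°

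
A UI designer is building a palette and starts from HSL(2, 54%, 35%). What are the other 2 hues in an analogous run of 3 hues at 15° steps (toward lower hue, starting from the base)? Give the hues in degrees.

347° and 332°

2 − 15 = -13 → -13 + 360 = 347°
2 − 30 = -28 → -28 + 360 = 332°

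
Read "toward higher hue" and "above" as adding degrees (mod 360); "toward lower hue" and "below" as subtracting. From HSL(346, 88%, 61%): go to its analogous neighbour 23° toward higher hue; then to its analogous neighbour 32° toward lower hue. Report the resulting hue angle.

analog 23° ↑ +23°: 346 + 23 = 369 → 369 − 360 = 9°
analog 32° ↓ −32°: 9 − 32 = -23 → -23 + 360 = 337°

337°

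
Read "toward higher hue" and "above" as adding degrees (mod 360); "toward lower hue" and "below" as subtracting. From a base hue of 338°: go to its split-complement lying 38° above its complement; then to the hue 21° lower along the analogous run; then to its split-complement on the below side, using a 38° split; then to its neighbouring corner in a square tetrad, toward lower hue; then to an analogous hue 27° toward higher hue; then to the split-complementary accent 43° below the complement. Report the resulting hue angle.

31°

+218° (split-comp 38° ↑): 338 + 218 = 556 → 556 − 360 = 196°
−21° (analog 21° ↓): 196 − 21 = 175°
+142° (split-comp 38° ↓): 175 + 142 = 317°
−90° (square ↓): 317 − 90 = 227°
+27° (analog 27° ↑): 227 + 27 = 254°
+137° (split-comp 43° ↓): 254 + 137 = 391 → 391 − 360 = 31°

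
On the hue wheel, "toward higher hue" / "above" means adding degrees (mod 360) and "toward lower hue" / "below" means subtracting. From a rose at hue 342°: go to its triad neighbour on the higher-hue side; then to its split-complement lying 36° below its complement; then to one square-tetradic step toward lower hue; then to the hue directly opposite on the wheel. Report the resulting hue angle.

336°

+120° (triadic ↑): 342 + 120 = 462 → 462 − 360 = 102°
+144° (split-comp 36° ↓): 102 + 144 = 246°
−90° (square ↓): 246 − 90 = 156°
+180° (complement): 156 + 180 = 336°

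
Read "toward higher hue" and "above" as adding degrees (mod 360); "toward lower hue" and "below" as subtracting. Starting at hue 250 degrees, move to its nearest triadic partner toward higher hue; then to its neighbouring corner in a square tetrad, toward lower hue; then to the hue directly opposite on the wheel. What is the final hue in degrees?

+120° (triadic ↑): 250 + 120 = 370 → 370 − 360 = 10°
−90° (square ↓): 10 − 90 = -80 → -80 + 360 = 280°
+180° (complement): 280 + 180 = 460 → 460 − 360 = 100°

100°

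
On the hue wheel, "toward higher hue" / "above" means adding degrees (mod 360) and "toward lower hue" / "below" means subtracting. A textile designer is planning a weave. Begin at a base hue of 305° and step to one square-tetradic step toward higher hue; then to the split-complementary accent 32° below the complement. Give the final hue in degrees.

183°

square ↑ +90°: 305 + 90 = 395 → 395 − 360 = 35°
split-comp 32° ↓ +148°: 35 + 148 = 183°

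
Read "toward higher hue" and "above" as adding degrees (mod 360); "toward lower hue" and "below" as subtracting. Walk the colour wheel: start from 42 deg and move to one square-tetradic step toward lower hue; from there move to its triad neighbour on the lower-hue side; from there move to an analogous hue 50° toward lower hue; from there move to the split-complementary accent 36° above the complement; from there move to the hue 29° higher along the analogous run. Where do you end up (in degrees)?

square ↓ −90°: 42 − 90 = -48 → -48 + 360 = 312°
triadic ↓ −120°: 312 − 120 = 192°
analog 50° ↓ −50°: 192 − 50 = 142°
split-comp 36° ↑ +216°: 142 + 216 = 358°
analog 29° ↑ +29°: 358 + 29 = 387 → 387 − 360 = 27°

27°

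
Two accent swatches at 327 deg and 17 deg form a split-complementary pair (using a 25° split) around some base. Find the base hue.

The accents sit 25° either side of the complement, so the complement is their short-arc midpoint on the wheel.
Short-arc midpoint of 327° and 17°: 352°.
Base is 180° from the complement: 352 − 180 = 172°

172°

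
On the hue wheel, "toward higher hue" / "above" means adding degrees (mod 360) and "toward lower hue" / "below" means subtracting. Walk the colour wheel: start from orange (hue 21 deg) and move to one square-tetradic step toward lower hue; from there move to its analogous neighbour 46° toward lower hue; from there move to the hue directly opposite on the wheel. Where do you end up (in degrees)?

square ↓ −90°: 21 − 90 = -69 → -69 + 360 = 291°
analog 46° ↓ −46°: 291 − 46 = 245°
complement +180°: 245 + 180 = 425 → 425 − 360 = 65°

65°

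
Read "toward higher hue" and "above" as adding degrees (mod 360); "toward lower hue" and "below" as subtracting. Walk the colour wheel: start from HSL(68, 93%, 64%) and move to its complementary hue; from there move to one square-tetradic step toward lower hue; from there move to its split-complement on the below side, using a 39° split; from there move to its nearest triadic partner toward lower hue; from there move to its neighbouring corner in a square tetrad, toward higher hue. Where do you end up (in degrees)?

+180° (complement): 68 + 180 = 248°
−90° (square ↓): 248 − 90 = 158°
+141° (split-comp 39° ↓): 158 + 141 = 299°
−120° (triadic ↓): 299 − 120 = 179°
+90° (square ↑): 179 + 90 = 269°

269°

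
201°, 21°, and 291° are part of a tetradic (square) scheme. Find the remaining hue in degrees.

111°

A square tetradic scheme places four hues every 90°.
The full set through 21° is {21°, 111°, 201°, 291°}.
Given {21°, 201°, 291°}, the missing hue is 111°.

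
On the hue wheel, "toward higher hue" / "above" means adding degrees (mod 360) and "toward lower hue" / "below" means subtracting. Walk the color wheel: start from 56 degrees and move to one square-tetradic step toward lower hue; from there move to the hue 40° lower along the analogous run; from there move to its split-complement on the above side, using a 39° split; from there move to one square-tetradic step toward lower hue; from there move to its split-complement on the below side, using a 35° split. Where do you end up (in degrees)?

200°

56 − 90 = -34 → -34 + 360 = 326°   (square ↓)
326 − 40 = 286°   (analog 40° ↓)
286 + 219 = 505 → 505 − 360 = 145°   (split-comp 39° ↑)
145 − 90 = 55°   (square ↓)
55 + 145 = 200°   (split-comp 35° ↓)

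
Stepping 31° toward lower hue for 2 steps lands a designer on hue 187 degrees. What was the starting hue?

249°

2 steps of 31° (toward lower hue) give a net shift of −62°.
Start = end − shift: 187 + 62 = 249°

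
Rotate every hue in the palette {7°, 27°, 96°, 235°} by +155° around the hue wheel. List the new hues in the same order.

162°, 182°, 251°, 30°

7 + 155 = 162°
27 + 155 = 182°
96 + 155 = 251°
235 + 155 = 390 → 390 − 360 = 30°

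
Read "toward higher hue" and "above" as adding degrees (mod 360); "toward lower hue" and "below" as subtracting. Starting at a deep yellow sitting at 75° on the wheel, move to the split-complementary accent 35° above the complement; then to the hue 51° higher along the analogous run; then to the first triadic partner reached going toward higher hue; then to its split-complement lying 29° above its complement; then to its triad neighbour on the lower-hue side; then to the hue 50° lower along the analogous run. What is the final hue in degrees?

split-comp 35° ↑ +215°: 75 + 215 = 290°
analog 51° ↑ +51°: 290 + 51 = 341°
triadic ↑ +120°: 341 + 120 = 461 → 461 − 360 = 101°
split-comp 29° ↑ +209°: 101 + 209 = 310°
triadic ↓ −120°: 310 − 120 = 190°
analog 50° ↓ −50°: 190 − 50 = 140°

140°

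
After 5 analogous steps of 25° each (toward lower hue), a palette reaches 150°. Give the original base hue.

275°

5 steps of 25° (toward lower hue) give a net shift of −125°.
Start = end − shift: 150 + 125 = 275°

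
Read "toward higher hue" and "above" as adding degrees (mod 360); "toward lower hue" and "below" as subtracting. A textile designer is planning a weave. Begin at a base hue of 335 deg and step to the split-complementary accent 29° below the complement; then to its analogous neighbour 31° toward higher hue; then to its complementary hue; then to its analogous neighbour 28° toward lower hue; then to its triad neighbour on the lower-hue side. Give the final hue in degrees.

189°

+151° (split-comp 29° ↓): 335 + 151 = 486 → 486 − 360 = 126°
+31° (analog 31° ↑): 126 + 31 = 157°
+180° (complement): 157 + 180 = 337°
−28° (analog 28° ↓): 337 − 28 = 309°
−120° (triadic ↓): 309 − 120 = 189°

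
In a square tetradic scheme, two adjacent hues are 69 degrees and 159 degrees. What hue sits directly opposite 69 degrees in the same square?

A square tetradic scheme places four hues 90° apart; opposite corners are 180° apart.
69 + 180 = 249°

249°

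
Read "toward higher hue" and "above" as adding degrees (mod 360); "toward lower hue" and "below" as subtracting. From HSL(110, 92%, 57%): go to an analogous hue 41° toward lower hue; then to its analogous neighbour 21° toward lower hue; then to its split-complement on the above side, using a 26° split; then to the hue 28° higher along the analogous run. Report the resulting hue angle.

−41° (analog 41° ↓): 110 − 41 = 69°
−21° (analog 21° ↓): 69 − 21 = 48°
+206° (split-comp 26° ↑): 48 + 206 = 254°
+28° (analog 28° ↑): 254 + 28 = 282°

282°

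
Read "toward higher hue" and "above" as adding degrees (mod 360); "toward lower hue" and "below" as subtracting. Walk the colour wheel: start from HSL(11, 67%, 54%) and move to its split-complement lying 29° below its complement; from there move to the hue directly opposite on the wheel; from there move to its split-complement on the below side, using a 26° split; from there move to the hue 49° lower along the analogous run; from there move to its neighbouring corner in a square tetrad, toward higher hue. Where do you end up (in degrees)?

177°

+151° (split-comp 29° ↓): 11 + 151 = 162°
+180° (complement): 162 + 180 = 342°
+154° (split-comp 26° ↓): 342 + 154 = 496 → 496 − 360 = 136°
−49° (analog 49° ↓): 136 − 49 = 87°
+90° (square ↑): 87 + 90 = 177°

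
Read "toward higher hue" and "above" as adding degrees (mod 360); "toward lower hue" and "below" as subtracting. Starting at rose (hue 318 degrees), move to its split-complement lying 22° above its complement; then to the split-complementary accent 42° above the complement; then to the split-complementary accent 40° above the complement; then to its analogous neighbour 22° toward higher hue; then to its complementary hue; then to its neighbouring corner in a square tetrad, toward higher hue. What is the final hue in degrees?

174°

split-comp 22° ↑ +202°: 318 + 202 = 520 → 520 − 360 = 160°
split-comp 42° ↑ +222°: 160 + 222 = 382 → 382 − 360 = 22°
split-comp 40° ↑ +220°: 22 + 220 = 242°
analog 22° ↑ +22°: 242 + 22 = 264°
complement +180°: 264 + 180 = 444 → 444 − 360 = 84°
square ↑ +90°: 84 + 90 = 174°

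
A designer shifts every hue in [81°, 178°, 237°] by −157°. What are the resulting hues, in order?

81 − 157 = -76 → -76 + 360 = 284°
178 − 157 = 21°
237 − 157 = 80°

284°, 21°, 80°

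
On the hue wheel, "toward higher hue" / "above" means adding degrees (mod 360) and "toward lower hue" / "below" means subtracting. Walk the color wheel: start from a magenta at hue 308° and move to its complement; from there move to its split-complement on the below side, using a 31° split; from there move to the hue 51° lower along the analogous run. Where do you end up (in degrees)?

308 + 180 = 488 → 488 − 360 = 128°   (complement)
128 + 149 = 277°   (split-comp 31° ↓)
277 − 51 = 226°   (analog 51° ↓)

226°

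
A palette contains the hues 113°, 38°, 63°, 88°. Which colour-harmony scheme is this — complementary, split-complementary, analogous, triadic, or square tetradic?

Sort the hues: 38°, 63°, 88°, 113°.
Successive gaps around the wheel: 25°, 25°, 25°, 285°.
A run of hues at equal small steps (25°) with one large closing gap is an analogous group.

analogous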